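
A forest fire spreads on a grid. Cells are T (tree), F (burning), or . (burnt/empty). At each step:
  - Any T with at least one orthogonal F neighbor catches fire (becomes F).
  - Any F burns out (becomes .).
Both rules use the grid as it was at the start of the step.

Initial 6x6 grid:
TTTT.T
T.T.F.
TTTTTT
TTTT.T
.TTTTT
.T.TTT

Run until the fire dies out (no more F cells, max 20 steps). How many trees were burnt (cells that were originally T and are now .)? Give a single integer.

Step 1: +1 fires, +1 burnt (F count now 1)
Step 2: +2 fires, +1 burnt (F count now 2)
Step 3: +3 fires, +2 burnt (F count now 3)
Step 4: +5 fires, +3 burnt (F count now 5)
Step 5: +7 fires, +5 burnt (F count now 7)
Step 6: +6 fires, +7 burnt (F count now 6)
Step 7: +2 fires, +6 burnt (F count now 2)
Step 8: +0 fires, +2 burnt (F count now 0)
Fire out after step 8
Initially T: 27, now '.': 35
Total burnt (originally-T cells now '.'): 26

Answer: 26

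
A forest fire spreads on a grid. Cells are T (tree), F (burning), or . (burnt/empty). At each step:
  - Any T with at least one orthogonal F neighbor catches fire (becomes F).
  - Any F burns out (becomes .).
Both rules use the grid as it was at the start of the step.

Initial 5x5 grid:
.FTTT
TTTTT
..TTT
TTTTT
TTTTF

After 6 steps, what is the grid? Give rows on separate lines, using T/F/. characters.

Step 1: 4 trees catch fire, 2 burn out
  ..FTT
  TFTTT
  ..TTT
  TTTTF
  TTTF.
Step 2: 6 trees catch fire, 4 burn out
  ...FT
  F.FTT
  ..TTF
  TTTF.
  TTF..
Step 3: 7 trees catch fire, 6 burn out
  ....F
  ...FF
  ..FF.
  TTF..
  TF...
Step 4: 2 trees catch fire, 7 burn out
  .....
  .....
  .....
  TF...
  F....
Step 5: 1 trees catch fire, 2 burn out
  .....
  .....
  .....
  F....
  .....
Step 6: 0 trees catch fire, 1 burn out
  .....
  .....
  .....
  .....
  .....

.....
.....
.....
.....
.....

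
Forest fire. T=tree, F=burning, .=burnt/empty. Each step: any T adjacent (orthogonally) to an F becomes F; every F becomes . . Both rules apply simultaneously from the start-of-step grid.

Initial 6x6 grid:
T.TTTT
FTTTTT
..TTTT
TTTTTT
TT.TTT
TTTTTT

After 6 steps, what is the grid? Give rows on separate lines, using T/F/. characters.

Step 1: 2 trees catch fire, 1 burn out
  F.TTTT
  .FTTTT
  ..TTTT
  TTTTTT
  TT.TTT
  TTTTTT
Step 2: 1 trees catch fire, 2 burn out
  ..TTTT
  ..FTTT
  ..TTTT
  TTTTTT
  TT.TTT
  TTTTTT
Step 3: 3 trees catch fire, 1 burn out
  ..FTTT
  ...FTT
  ..FTTT
  TTTTTT
  TT.TTT
  TTTTTT
Step 4: 4 trees catch fire, 3 burn out
  ...FTT
  ....FT
  ...FTT
  TTFTTT
  TT.TTT
  TTTTTT
Step 5: 5 trees catch fire, 4 burn out
  ....FT
  .....F
  ....FT
  TF.FTT
  TT.TTT
  TTTTTT
Step 6: 6 trees catch fire, 5 burn out
  .....F
  ......
  .....F
  F...FT
  TF.FTT
  TTTTTT

.....F
......
.....F
F...FT
TF.FTT
TTTTTT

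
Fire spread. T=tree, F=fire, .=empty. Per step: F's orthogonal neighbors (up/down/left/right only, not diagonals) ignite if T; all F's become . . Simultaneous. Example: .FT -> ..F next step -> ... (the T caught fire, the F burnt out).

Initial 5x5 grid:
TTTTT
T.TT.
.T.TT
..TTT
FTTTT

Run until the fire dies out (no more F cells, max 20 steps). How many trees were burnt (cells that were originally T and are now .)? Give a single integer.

Answer: 17

Derivation:
Step 1: +1 fires, +1 burnt (F count now 1)
Step 2: +1 fires, +1 burnt (F count now 1)
Step 3: +2 fires, +1 burnt (F count now 2)
Step 4: +2 fires, +2 burnt (F count now 2)
Step 5: +2 fires, +2 burnt (F count now 2)
Step 6: +2 fires, +2 burnt (F count now 2)
Step 7: +2 fires, +2 burnt (F count now 2)
Step 8: +2 fires, +2 burnt (F count now 2)
Step 9: +1 fires, +2 burnt (F count now 1)
Step 10: +1 fires, +1 burnt (F count now 1)
Step 11: +1 fires, +1 burnt (F count now 1)
Step 12: +0 fires, +1 burnt (F count now 0)
Fire out after step 12
Initially T: 18, now '.': 24
Total burnt (originally-T cells now '.'): 17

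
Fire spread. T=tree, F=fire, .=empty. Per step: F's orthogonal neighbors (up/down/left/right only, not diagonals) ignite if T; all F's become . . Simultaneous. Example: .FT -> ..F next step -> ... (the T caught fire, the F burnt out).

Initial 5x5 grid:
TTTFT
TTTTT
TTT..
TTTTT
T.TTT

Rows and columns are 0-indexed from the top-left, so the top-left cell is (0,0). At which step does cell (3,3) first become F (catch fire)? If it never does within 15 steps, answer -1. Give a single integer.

Step 1: cell (3,3)='T' (+3 fires, +1 burnt)
Step 2: cell (3,3)='T' (+3 fires, +3 burnt)
Step 3: cell (3,3)='T' (+3 fires, +3 burnt)
Step 4: cell (3,3)='T' (+3 fires, +3 burnt)
Step 5: cell (3,3)='F' (+4 fires, +3 burnt)
  -> target ignites at step 5
Step 6: cell (3,3)='.' (+3 fires, +4 burnt)
Step 7: cell (3,3)='.' (+2 fires, +3 burnt)
Step 8: cell (3,3)='.' (+0 fires, +2 burnt)
  fire out at step 8

5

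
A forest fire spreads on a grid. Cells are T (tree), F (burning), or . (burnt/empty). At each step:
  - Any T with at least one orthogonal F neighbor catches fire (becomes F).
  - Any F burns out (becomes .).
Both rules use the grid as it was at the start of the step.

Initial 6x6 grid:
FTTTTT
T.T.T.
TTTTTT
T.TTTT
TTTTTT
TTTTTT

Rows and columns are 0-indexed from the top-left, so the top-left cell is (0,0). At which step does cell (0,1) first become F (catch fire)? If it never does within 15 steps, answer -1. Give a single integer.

Step 1: cell (0,1)='F' (+2 fires, +1 burnt)
  -> target ignites at step 1
Step 2: cell (0,1)='.' (+2 fires, +2 burnt)
Step 3: cell (0,1)='.' (+4 fires, +2 burnt)
Step 4: cell (0,1)='.' (+3 fires, +4 burnt)
Step 5: cell (0,1)='.' (+6 fires, +3 burnt)
Step 6: cell (0,1)='.' (+4 fires, +6 burnt)
Step 7: cell (0,1)='.' (+4 fires, +4 burnt)
Step 8: cell (0,1)='.' (+3 fires, +4 burnt)
Step 9: cell (0,1)='.' (+2 fires, +3 burnt)
Step 10: cell (0,1)='.' (+1 fires, +2 burnt)
Step 11: cell (0,1)='.' (+0 fires, +1 burnt)
  fire out at step 11

1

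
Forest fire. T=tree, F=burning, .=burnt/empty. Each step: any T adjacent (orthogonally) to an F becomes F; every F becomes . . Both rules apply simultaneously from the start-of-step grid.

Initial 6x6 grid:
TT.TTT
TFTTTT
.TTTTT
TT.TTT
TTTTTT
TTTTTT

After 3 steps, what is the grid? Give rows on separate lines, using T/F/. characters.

Step 1: 4 trees catch fire, 1 burn out
  TF.TTT
  F.FTTT
  .FTTTT
  TT.TTT
  TTTTTT
  TTTTTT
Step 2: 4 trees catch fire, 4 burn out
  F..TTT
  ...FTT
  ..FTTT
  TF.TTT
  TTTTTT
  TTTTTT
Step 3: 5 trees catch fire, 4 burn out
  ...FTT
  ....FT
  ...FTT
  F..TTT
  TFTTTT
  TTTTTT

...FTT
....FT
...FTT
F..TTT
TFTTTT
TTTTTT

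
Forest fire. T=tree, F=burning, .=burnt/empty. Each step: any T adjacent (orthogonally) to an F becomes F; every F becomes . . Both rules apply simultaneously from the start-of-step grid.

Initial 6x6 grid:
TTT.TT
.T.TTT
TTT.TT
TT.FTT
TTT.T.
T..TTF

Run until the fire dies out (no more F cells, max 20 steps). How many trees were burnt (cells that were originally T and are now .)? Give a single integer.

Step 1: +2 fires, +2 burnt (F count now 2)
Step 2: +4 fires, +2 burnt (F count now 4)
Step 3: +2 fires, +4 burnt (F count now 2)
Step 4: +3 fires, +2 burnt (F count now 3)
Step 5: +1 fires, +3 burnt (F count now 1)
Step 6: +0 fires, +1 burnt (F count now 0)
Fire out after step 6
Initially T: 25, now '.': 23
Total burnt (originally-T cells now '.'): 12

Answer: 12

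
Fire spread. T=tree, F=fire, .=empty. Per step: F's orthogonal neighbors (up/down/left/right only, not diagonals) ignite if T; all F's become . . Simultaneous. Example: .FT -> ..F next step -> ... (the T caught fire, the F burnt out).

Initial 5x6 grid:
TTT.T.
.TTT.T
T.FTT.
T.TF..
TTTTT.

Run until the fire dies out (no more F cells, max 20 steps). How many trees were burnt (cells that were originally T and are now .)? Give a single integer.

Step 1: +4 fires, +2 burnt (F count now 4)
Step 2: +6 fires, +4 burnt (F count now 6)
Step 3: +2 fires, +6 burnt (F count now 2)
Step 4: +2 fires, +2 burnt (F count now 2)
Step 5: +1 fires, +2 burnt (F count now 1)
Step 6: +1 fires, +1 burnt (F count now 1)
Step 7: +0 fires, +1 burnt (F count now 0)
Fire out after step 7
Initially T: 18, now '.': 28
Total burnt (originally-T cells now '.'): 16

Answer: 16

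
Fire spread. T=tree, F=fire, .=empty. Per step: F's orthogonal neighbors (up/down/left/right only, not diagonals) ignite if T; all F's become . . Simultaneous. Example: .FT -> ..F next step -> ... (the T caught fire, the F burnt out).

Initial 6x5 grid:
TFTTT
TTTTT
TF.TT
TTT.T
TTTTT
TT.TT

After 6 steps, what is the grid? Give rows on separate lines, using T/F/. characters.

Step 1: 5 trees catch fire, 2 burn out
  F.FTT
  TFTTT
  F..TT
  TFT.T
  TTTTT
  TT.TT
Step 2: 6 trees catch fire, 5 burn out
  ...FT
  F.FTT
  ...TT
  F.F.T
  TFTTT
  TT.TT
Step 3: 5 trees catch fire, 6 burn out
  ....F
  ...FT
  ...TT
  ....T
  F.FTT
  TF.TT
Step 4: 4 trees catch fire, 5 burn out
  .....
  ....F
  ...FT
  ....T
  ...FT
  F..TT
Step 5: 3 trees catch fire, 4 burn out
  .....
  .....
  ....F
  ....T
  ....F
  ...FT
Step 6: 2 trees catch fire, 3 burn out
  .....
  .....
  .....
  ....F
  .....
  ....F

.....
.....
.....
....F
.....
....F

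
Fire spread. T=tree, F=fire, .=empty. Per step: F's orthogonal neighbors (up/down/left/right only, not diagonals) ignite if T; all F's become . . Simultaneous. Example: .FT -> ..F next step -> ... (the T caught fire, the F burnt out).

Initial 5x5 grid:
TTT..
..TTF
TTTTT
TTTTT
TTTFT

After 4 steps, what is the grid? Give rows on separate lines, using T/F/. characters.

Step 1: 5 trees catch fire, 2 burn out
  TTT..
  ..TF.
  TTTTF
  TTTFT
  TTF.F
Step 2: 5 trees catch fire, 5 burn out
  TTT..
  ..F..
  TTTF.
  TTF.F
  TF...
Step 3: 4 trees catch fire, 5 burn out
  TTF..
  .....
  TTF..
  TF...
  F....
Step 4: 3 trees catch fire, 4 burn out
  TF...
  .....
  TF...
  F....
  .....

TF...
.....
TF...
F....
.....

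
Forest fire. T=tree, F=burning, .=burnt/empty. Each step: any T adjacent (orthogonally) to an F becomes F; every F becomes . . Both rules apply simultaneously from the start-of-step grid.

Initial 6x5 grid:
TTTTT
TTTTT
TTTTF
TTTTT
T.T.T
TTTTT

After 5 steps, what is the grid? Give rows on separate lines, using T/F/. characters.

Step 1: 3 trees catch fire, 1 burn out
  TTTTT
  TTTTF
  TTTF.
  TTTTF
  T.T.T
  TTTTT
Step 2: 5 trees catch fire, 3 burn out
  TTTTF
  TTTF.
  TTF..
  TTTF.
  T.T.F
  TTTTT
Step 3: 5 trees catch fire, 5 burn out
  TTTF.
  TTF..
  TF...
  TTF..
  T.T..
  TTTTF
Step 4: 6 trees catch fire, 5 burn out
  TTF..
  TF...
  F....
  TF...
  T.F..
  TTTF.
Step 5: 4 trees catch fire, 6 burn out
  TF...
  F....
  .....
  F....
  T....
  TTF..

TF...
F....
.....
F....
T....
TTF..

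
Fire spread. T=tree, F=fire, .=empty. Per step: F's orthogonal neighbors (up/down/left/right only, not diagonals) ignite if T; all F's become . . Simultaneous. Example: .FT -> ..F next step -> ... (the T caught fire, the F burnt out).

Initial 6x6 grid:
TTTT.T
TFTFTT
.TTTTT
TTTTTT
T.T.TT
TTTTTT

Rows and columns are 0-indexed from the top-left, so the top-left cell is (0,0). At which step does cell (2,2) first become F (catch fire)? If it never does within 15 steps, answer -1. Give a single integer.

Step 1: cell (2,2)='T' (+7 fires, +2 burnt)
Step 2: cell (2,2)='F' (+7 fires, +7 burnt)
  -> target ignites at step 2
Step 3: cell (2,2)='.' (+5 fires, +7 burnt)
Step 4: cell (2,2)='.' (+4 fires, +5 burnt)
Step 5: cell (2,2)='.' (+4 fires, +4 burnt)
Step 6: cell (2,2)='.' (+3 fires, +4 burnt)
Step 7: cell (2,2)='.' (+0 fires, +3 burnt)
  fire out at step 7

2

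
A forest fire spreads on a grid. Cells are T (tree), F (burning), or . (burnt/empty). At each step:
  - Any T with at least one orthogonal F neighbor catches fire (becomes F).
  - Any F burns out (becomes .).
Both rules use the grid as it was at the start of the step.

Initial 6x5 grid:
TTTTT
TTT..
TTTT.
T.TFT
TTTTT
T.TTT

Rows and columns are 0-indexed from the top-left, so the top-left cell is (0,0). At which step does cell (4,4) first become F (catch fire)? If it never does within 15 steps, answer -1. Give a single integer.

Step 1: cell (4,4)='T' (+4 fires, +1 burnt)
Step 2: cell (4,4)='F' (+4 fires, +4 burnt)
  -> target ignites at step 2
Step 3: cell (4,4)='.' (+5 fires, +4 burnt)
Step 4: cell (4,4)='.' (+4 fires, +5 burnt)
Step 5: cell (4,4)='.' (+5 fires, +4 burnt)
Step 6: cell (4,4)='.' (+2 fires, +5 burnt)
Step 7: cell (4,4)='.' (+0 fires, +2 burnt)
  fire out at step 7

2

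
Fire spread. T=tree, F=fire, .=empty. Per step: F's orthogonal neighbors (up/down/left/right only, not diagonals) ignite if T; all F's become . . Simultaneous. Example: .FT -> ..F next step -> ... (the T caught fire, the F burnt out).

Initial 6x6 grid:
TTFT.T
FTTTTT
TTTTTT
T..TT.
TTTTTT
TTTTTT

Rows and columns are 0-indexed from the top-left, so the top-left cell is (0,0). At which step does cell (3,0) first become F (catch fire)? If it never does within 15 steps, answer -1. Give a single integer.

Step 1: cell (3,0)='T' (+6 fires, +2 burnt)
Step 2: cell (3,0)='F' (+4 fires, +6 burnt)
  -> target ignites at step 2
Step 3: cell (3,0)='.' (+3 fires, +4 burnt)
Step 4: cell (3,0)='.' (+5 fires, +3 burnt)
Step 5: cell (3,0)='.' (+6 fires, +5 burnt)
Step 6: cell (3,0)='.' (+3 fires, +6 burnt)
Step 7: cell (3,0)='.' (+2 fires, +3 burnt)
Step 8: cell (3,0)='.' (+1 fires, +2 burnt)
Step 9: cell (3,0)='.' (+0 fires, +1 burnt)
  fire out at step 9

2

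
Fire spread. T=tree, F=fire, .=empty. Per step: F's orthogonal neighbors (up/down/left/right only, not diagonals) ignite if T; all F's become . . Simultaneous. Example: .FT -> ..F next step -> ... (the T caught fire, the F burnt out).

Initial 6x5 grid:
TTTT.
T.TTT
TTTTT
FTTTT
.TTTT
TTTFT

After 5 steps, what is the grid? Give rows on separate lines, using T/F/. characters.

Step 1: 5 trees catch fire, 2 burn out
  TTTT.
  T.TTT
  FTTTT
  .FTTT
  .TTFT
  TTF.F
Step 2: 8 trees catch fire, 5 burn out
  TTTT.
  F.TTT
  .FTTT
  ..FFT
  .FF.F
  TF...
Step 3: 5 trees catch fire, 8 burn out
  FTTT.
  ..TTT
  ..FFT
  ....F
  .....
  F....
Step 4: 4 trees catch fire, 5 burn out
  .FTT.
  ..FFT
  ....F
  .....
  .....
  .....
Step 5: 3 trees catch fire, 4 burn out
  ..FF.
  ....F
  .....
  .....
  .....
  .....

..FF.
....F
.....
.....
.....
.....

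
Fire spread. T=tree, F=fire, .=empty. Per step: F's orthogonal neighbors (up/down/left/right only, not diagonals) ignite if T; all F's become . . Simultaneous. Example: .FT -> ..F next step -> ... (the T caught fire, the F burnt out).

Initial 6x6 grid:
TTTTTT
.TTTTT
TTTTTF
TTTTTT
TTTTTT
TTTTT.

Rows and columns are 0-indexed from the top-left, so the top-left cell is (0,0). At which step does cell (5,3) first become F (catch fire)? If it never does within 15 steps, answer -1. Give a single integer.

Step 1: cell (5,3)='T' (+3 fires, +1 burnt)
Step 2: cell (5,3)='T' (+5 fires, +3 burnt)
Step 3: cell (5,3)='T' (+5 fires, +5 burnt)
Step 4: cell (5,3)='T' (+6 fires, +5 burnt)
Step 5: cell (5,3)='F' (+6 fires, +6 burnt)
  -> target ignites at step 5
Step 6: cell (5,3)='.' (+4 fires, +6 burnt)
Step 7: cell (5,3)='.' (+3 fires, +4 burnt)
Step 8: cell (5,3)='.' (+1 fires, +3 burnt)
Step 9: cell (5,3)='.' (+0 fires, +1 burnt)
  fire out at step 9

5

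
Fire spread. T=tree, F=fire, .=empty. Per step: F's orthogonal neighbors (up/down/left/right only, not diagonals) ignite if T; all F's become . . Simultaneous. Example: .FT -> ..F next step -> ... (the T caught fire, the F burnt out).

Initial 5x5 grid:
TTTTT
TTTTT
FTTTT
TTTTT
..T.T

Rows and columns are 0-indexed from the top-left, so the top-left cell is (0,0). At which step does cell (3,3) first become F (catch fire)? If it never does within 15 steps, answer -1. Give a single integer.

Step 1: cell (3,3)='T' (+3 fires, +1 burnt)
Step 2: cell (3,3)='T' (+4 fires, +3 burnt)
Step 3: cell (3,3)='T' (+4 fires, +4 burnt)
Step 4: cell (3,3)='F' (+5 fires, +4 burnt)
  -> target ignites at step 4
Step 5: cell (3,3)='.' (+3 fires, +5 burnt)
Step 6: cell (3,3)='.' (+2 fires, +3 burnt)
Step 7: cell (3,3)='.' (+0 fires, +2 burnt)
  fire out at step 7

4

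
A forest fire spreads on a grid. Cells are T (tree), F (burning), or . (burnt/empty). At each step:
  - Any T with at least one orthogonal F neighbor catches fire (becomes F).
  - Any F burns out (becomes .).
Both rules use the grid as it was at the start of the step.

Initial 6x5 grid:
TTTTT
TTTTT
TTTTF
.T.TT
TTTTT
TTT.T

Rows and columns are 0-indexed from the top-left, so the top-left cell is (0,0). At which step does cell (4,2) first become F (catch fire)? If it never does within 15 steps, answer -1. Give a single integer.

Step 1: cell (4,2)='T' (+3 fires, +1 burnt)
Step 2: cell (4,2)='T' (+5 fires, +3 burnt)
Step 3: cell (4,2)='T' (+5 fires, +5 burnt)
Step 4: cell (4,2)='F' (+5 fires, +5 burnt)
  -> target ignites at step 4
Step 5: cell (4,2)='.' (+4 fires, +5 burnt)
Step 6: cell (4,2)='.' (+3 fires, +4 burnt)
Step 7: cell (4,2)='.' (+1 fires, +3 burnt)
Step 8: cell (4,2)='.' (+0 fires, +1 burnt)
  fire out at step 8

4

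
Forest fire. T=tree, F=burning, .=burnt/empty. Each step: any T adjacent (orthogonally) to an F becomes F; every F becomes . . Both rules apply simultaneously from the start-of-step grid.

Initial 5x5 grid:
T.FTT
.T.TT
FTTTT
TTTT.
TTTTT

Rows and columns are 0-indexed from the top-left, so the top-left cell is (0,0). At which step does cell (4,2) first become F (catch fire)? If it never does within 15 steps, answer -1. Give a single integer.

Step 1: cell (4,2)='T' (+3 fires, +2 burnt)
Step 2: cell (4,2)='T' (+6 fires, +3 burnt)
Step 3: cell (4,2)='T' (+4 fires, +6 burnt)
Step 4: cell (4,2)='F' (+3 fires, +4 burnt)
  -> target ignites at step 4
Step 5: cell (4,2)='.' (+1 fires, +3 burnt)
Step 6: cell (4,2)='.' (+1 fires, +1 burnt)
Step 7: cell (4,2)='.' (+0 fires, +1 burnt)
  fire out at step 7

4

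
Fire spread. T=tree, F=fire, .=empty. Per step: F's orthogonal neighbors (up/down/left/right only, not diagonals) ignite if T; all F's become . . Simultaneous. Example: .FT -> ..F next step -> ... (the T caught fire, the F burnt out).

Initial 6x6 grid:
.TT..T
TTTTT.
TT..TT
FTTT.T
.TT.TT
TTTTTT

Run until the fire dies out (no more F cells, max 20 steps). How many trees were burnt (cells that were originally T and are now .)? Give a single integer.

Step 1: +2 fires, +1 burnt (F count now 2)
Step 2: +4 fires, +2 burnt (F count now 4)
Step 3: +4 fires, +4 burnt (F count now 4)
Step 4: +4 fires, +4 burnt (F count now 4)
Step 5: +3 fires, +4 burnt (F count now 3)
Step 6: +2 fires, +3 burnt (F count now 2)
Step 7: +3 fires, +2 burnt (F count now 3)
Step 8: +2 fires, +3 burnt (F count now 2)
Step 9: +1 fires, +2 burnt (F count now 1)
Step 10: +0 fires, +1 burnt (F count now 0)
Fire out after step 10
Initially T: 26, now '.': 35
Total burnt (originally-T cells now '.'): 25

Answer: 25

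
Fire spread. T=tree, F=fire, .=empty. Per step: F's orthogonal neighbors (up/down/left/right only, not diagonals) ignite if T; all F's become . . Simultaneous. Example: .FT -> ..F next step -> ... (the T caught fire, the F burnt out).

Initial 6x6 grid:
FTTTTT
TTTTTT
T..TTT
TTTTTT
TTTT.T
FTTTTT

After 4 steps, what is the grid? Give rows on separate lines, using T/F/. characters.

Step 1: 4 trees catch fire, 2 burn out
  .FTTTT
  FTTTTT
  T..TTT
  TTTTTT
  FTTT.T
  .FTTTT
Step 2: 6 trees catch fire, 4 burn out
  ..FTTT
  .FTTTT
  F..TTT
  FTTTTT
  .FTT.T
  ..FTTT
Step 3: 5 trees catch fire, 6 burn out
  ...FTT
  ..FTTT
  ...TTT
  .FTTTT
  ..FT.T
  ...FTT
Step 4: 5 trees catch fire, 5 burn out
  ....FT
  ...FTT
  ...TTT
  ..FTTT
  ...F.T
  ....FT

....FT
...FTT
...TTT
..FTTT
...F.T
....FT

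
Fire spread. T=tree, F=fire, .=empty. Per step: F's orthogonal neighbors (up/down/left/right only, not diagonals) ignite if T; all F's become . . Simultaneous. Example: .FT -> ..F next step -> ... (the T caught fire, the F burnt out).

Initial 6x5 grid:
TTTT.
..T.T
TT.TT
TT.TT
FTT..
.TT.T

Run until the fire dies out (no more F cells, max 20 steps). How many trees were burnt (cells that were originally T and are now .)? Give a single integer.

Step 1: +2 fires, +1 burnt (F count now 2)
Step 2: +4 fires, +2 burnt (F count now 4)
Step 3: +2 fires, +4 burnt (F count now 2)
Step 4: +0 fires, +2 burnt (F count now 0)
Fire out after step 4
Initially T: 19, now '.': 19
Total burnt (originally-T cells now '.'): 8

Answer: 8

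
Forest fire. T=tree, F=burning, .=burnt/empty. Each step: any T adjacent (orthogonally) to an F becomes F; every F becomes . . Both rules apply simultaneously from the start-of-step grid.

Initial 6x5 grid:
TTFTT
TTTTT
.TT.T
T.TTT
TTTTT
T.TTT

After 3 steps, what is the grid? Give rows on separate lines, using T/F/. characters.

Step 1: 3 trees catch fire, 1 burn out
  TF.FT
  TTFTT
  .TT.T
  T.TTT
  TTTTT
  T.TTT
Step 2: 5 trees catch fire, 3 burn out
  F...F
  TF.FT
  .TF.T
  T.TTT
  TTTTT
  T.TTT
Step 3: 4 trees catch fire, 5 burn out
  .....
  F...F
  .F..T
  T.FTT
  TTTTT
  T.TTT

.....
F...F
.F..T
T.FTT
TTTTT
T.TTT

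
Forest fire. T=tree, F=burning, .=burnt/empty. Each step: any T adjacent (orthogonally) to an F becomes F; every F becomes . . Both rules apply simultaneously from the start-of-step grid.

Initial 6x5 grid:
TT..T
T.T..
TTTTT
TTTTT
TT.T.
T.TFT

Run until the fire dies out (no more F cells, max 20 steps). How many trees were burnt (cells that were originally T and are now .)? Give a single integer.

Step 1: +3 fires, +1 burnt (F count now 3)
Step 2: +1 fires, +3 burnt (F count now 1)
Step 3: +3 fires, +1 burnt (F count now 3)
Step 4: +3 fires, +3 burnt (F count now 3)
Step 5: +4 fires, +3 burnt (F count now 4)
Step 6: +2 fires, +4 burnt (F count now 2)
Step 7: +2 fires, +2 burnt (F count now 2)
Step 8: +1 fires, +2 burnt (F count now 1)
Step 9: +1 fires, +1 burnt (F count now 1)
Step 10: +0 fires, +1 burnt (F count now 0)
Fire out after step 10
Initially T: 21, now '.': 29
Total burnt (originally-T cells now '.'): 20

Answer: 20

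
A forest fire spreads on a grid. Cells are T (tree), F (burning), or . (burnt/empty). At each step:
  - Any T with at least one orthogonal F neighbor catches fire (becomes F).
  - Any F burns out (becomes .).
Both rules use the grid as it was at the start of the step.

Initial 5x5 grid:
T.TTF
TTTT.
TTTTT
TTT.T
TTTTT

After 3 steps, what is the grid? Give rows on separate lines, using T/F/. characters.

Step 1: 1 trees catch fire, 1 burn out
  T.TF.
  TTTT.
  TTTTT
  TTT.T
  TTTTT
Step 2: 2 trees catch fire, 1 burn out
  T.F..
  TTTF.
  TTTTT
  TTT.T
  TTTTT
Step 3: 2 trees catch fire, 2 burn out
  T....
  TTF..
  TTTFT
  TTT.T
  TTTTT

T....
TTF..
TTTFT
TTT.T
TTTTT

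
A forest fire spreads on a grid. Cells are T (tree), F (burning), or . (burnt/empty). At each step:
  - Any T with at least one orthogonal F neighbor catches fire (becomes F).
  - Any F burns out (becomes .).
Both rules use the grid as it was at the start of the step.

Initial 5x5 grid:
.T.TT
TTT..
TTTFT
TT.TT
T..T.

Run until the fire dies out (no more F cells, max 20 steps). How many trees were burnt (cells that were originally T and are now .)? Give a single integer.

Answer: 14

Derivation:
Step 1: +3 fires, +1 burnt (F count now 3)
Step 2: +4 fires, +3 burnt (F count now 4)
Step 3: +3 fires, +4 burnt (F count now 3)
Step 4: +3 fires, +3 burnt (F count now 3)
Step 5: +1 fires, +3 burnt (F count now 1)
Step 6: +0 fires, +1 burnt (F count now 0)
Fire out after step 6
Initially T: 16, now '.': 23
Total burnt (originally-T cells now '.'): 14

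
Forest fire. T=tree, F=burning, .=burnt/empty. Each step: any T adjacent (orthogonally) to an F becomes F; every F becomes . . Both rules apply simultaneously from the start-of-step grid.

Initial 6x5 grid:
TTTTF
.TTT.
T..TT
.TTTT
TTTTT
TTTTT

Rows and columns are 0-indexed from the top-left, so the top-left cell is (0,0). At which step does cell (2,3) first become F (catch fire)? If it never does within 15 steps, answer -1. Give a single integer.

Step 1: cell (2,3)='T' (+1 fires, +1 burnt)
Step 2: cell (2,3)='T' (+2 fires, +1 burnt)
Step 3: cell (2,3)='F' (+3 fires, +2 burnt)
  -> target ignites at step 3
Step 4: cell (2,3)='.' (+4 fires, +3 burnt)
Step 5: cell (2,3)='.' (+3 fires, +4 burnt)
Step 6: cell (2,3)='.' (+4 fires, +3 burnt)
Step 7: cell (2,3)='.' (+3 fires, +4 burnt)
Step 8: cell (2,3)='.' (+2 fires, +3 burnt)
Step 9: cell (2,3)='.' (+1 fires, +2 burnt)
Step 10: cell (2,3)='.' (+0 fires, +1 burnt)
  fire out at step 10

3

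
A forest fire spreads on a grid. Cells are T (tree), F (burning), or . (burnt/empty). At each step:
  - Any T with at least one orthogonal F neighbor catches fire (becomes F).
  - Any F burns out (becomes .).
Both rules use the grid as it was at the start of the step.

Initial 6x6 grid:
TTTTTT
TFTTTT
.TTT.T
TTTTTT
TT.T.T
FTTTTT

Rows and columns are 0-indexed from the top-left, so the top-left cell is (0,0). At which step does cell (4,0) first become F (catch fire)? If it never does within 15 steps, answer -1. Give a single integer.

Step 1: cell (4,0)='F' (+6 fires, +2 burnt)
  -> target ignites at step 1
Step 2: cell (4,0)='.' (+8 fires, +6 burnt)
Step 3: cell (4,0)='.' (+5 fires, +8 burnt)
Step 4: cell (4,0)='.' (+5 fires, +5 burnt)
Step 5: cell (4,0)='.' (+4 fires, +5 burnt)
Step 6: cell (4,0)='.' (+2 fires, +4 burnt)
Step 7: cell (4,0)='.' (+0 fires, +2 burnt)
  fire out at step 7

1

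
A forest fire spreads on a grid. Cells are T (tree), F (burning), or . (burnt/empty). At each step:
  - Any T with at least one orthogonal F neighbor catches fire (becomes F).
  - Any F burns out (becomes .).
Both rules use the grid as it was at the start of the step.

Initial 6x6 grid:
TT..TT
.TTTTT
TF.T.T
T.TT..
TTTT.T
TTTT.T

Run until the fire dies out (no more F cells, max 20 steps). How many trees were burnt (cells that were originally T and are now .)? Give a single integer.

Answer: 23

Derivation:
Step 1: +2 fires, +1 burnt (F count now 2)
Step 2: +3 fires, +2 burnt (F count now 3)
Step 3: +3 fires, +3 burnt (F count now 3)
Step 4: +4 fires, +3 burnt (F count now 4)
Step 5: +5 fires, +4 burnt (F count now 5)
Step 6: +5 fires, +5 burnt (F count now 5)
Step 7: +1 fires, +5 burnt (F count now 1)
Step 8: +0 fires, +1 burnt (F count now 0)
Fire out after step 8
Initially T: 25, now '.': 34
Total burnt (originally-T cells now '.'): 23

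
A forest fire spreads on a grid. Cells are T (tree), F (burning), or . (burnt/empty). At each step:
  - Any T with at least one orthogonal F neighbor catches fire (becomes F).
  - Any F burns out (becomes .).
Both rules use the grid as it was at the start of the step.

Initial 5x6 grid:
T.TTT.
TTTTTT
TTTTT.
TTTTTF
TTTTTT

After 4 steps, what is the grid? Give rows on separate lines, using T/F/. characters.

Step 1: 2 trees catch fire, 1 burn out
  T.TTT.
  TTTTTT
  TTTTT.
  TTTTF.
  TTTTTF
Step 2: 3 trees catch fire, 2 burn out
  T.TTT.
  TTTTTT
  TTTTF.
  TTTF..
  TTTTF.
Step 3: 4 trees catch fire, 3 burn out
  T.TTT.
  TTTTFT
  TTTF..
  TTF...
  TTTF..
Step 4: 6 trees catch fire, 4 burn out
  T.TTF.
  TTTF.F
  TTF...
  TF....
  TTF...

T.TTF.
TTTF.F
TTF...
TF....
TTF...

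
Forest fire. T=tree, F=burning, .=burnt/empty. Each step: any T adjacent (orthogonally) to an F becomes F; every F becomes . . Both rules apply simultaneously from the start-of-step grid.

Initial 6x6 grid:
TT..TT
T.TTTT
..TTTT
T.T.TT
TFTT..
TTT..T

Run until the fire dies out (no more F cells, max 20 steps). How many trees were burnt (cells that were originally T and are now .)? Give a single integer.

Step 1: +3 fires, +1 burnt (F count now 3)
Step 2: +5 fires, +3 burnt (F count now 5)
Step 3: +1 fires, +5 burnt (F count now 1)
Step 4: +2 fires, +1 burnt (F count now 2)
Step 5: +2 fires, +2 burnt (F count now 2)
Step 6: +3 fires, +2 burnt (F count now 3)
Step 7: +3 fires, +3 burnt (F count now 3)
Step 8: +1 fires, +3 burnt (F count now 1)
Step 9: +0 fires, +1 burnt (F count now 0)
Fire out after step 9
Initially T: 24, now '.': 32
Total burnt (originally-T cells now '.'): 20

Answer: 20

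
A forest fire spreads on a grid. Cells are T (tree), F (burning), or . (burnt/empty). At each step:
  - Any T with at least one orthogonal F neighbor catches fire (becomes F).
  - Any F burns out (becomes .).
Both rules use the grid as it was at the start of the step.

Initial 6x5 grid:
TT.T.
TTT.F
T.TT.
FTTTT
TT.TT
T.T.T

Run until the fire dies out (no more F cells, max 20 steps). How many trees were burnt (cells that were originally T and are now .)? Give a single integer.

Answer: 18

Derivation:
Step 1: +3 fires, +2 burnt (F count now 3)
Step 2: +4 fires, +3 burnt (F count now 4)
Step 3: +4 fires, +4 burnt (F count now 4)
Step 4: +5 fires, +4 burnt (F count now 5)
Step 5: +1 fires, +5 burnt (F count now 1)
Step 6: +1 fires, +1 burnt (F count now 1)
Step 7: +0 fires, +1 burnt (F count now 0)
Fire out after step 7
Initially T: 20, now '.': 28
Total burnt (originally-T cells now '.'): 18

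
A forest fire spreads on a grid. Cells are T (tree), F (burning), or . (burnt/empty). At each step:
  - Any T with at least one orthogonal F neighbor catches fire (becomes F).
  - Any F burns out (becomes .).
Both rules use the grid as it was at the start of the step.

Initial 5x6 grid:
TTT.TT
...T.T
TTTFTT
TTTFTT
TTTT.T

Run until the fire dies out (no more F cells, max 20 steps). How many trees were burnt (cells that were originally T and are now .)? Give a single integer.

Step 1: +6 fires, +2 burnt (F count now 6)
Step 2: +5 fires, +6 burnt (F count now 5)
Step 3: +5 fires, +5 burnt (F count now 5)
Step 4: +2 fires, +5 burnt (F count now 2)
Step 5: +1 fires, +2 burnt (F count now 1)
Step 6: +0 fires, +1 burnt (F count now 0)
Fire out after step 6
Initially T: 22, now '.': 27
Total burnt (originally-T cells now '.'): 19

Answer: 19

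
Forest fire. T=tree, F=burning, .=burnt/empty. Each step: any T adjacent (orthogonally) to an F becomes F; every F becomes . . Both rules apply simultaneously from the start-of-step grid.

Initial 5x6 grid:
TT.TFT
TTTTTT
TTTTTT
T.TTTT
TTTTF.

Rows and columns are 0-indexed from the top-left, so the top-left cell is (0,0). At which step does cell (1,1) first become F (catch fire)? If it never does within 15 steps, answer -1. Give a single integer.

Step 1: cell (1,1)='T' (+5 fires, +2 burnt)
Step 2: cell (1,1)='T' (+6 fires, +5 burnt)
Step 3: cell (1,1)='T' (+5 fires, +6 burnt)
Step 4: cell (1,1)='F' (+3 fires, +5 burnt)
  -> target ignites at step 4
Step 5: cell (1,1)='.' (+4 fires, +3 burnt)
Step 6: cell (1,1)='.' (+2 fires, +4 burnt)
Step 7: cell (1,1)='.' (+0 fires, +2 burnt)
  fire out at step 7

4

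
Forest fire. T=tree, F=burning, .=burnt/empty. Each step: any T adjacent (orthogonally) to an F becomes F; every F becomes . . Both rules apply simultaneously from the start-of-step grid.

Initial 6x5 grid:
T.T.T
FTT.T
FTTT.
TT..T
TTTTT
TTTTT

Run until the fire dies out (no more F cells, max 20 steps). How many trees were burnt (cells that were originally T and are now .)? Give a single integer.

Answer: 20

Derivation:
Step 1: +4 fires, +2 burnt (F count now 4)
Step 2: +4 fires, +4 burnt (F count now 4)
Step 3: +4 fires, +4 burnt (F count now 4)
Step 4: +2 fires, +4 burnt (F count now 2)
Step 5: +2 fires, +2 burnt (F count now 2)
Step 6: +2 fires, +2 burnt (F count now 2)
Step 7: +2 fires, +2 burnt (F count now 2)
Step 8: +0 fires, +2 burnt (F count now 0)
Fire out after step 8
Initially T: 22, now '.': 28
Total burnt (originally-T cells now '.'): 20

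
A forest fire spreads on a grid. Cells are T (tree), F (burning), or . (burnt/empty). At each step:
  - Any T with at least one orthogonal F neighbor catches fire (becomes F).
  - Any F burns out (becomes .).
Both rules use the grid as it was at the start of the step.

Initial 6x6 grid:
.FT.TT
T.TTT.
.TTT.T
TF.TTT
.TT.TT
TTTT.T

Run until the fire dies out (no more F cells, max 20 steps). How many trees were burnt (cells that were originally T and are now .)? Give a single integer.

Answer: 23

Derivation:
Step 1: +4 fires, +2 burnt (F count now 4)
Step 2: +4 fires, +4 burnt (F count now 4)
Step 3: +4 fires, +4 burnt (F count now 4)
Step 4: +3 fires, +4 burnt (F count now 3)
Step 5: +2 fires, +3 burnt (F count now 2)
Step 6: +3 fires, +2 burnt (F count now 3)
Step 7: +2 fires, +3 burnt (F count now 2)
Step 8: +1 fires, +2 burnt (F count now 1)
Step 9: +0 fires, +1 burnt (F count now 0)
Fire out after step 9
Initially T: 24, now '.': 35
Total burnt (originally-T cells now '.'): 23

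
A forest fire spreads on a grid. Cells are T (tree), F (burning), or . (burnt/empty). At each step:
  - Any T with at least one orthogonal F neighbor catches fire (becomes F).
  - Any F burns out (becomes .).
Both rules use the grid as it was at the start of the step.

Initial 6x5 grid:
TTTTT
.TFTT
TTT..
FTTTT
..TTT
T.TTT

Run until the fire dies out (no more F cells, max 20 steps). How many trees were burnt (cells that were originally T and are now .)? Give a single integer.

Step 1: +6 fires, +2 burnt (F count now 6)
Step 2: +5 fires, +6 burnt (F count now 5)
Step 3: +4 fires, +5 burnt (F count now 4)
Step 4: +3 fires, +4 burnt (F count now 3)
Step 5: +2 fires, +3 burnt (F count now 2)
Step 6: +1 fires, +2 burnt (F count now 1)
Step 7: +0 fires, +1 burnt (F count now 0)
Fire out after step 7
Initially T: 22, now '.': 29
Total burnt (originally-T cells now '.'): 21

Answer: 21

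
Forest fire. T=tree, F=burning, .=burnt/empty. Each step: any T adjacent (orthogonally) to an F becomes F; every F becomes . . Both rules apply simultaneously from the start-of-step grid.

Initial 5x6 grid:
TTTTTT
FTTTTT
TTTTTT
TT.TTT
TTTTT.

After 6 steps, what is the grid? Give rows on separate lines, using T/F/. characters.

Step 1: 3 trees catch fire, 1 burn out
  FTTTTT
  .FTTTT
  FTTTTT
  TT.TTT
  TTTTT.
Step 2: 4 trees catch fire, 3 burn out
  .FTTTT
  ..FTTT
  .FTTTT
  FT.TTT
  TTTTT.
Step 3: 5 trees catch fire, 4 burn out
  ..FTTT
  ...FTT
  ..FTTT
  .F.TTT
  FTTTT.
Step 4: 4 trees catch fire, 5 burn out
  ...FTT
  ....FT
  ...FTT
  ...TTT
  .FTTT.
Step 5: 5 trees catch fire, 4 burn out
  ....FT
  .....F
  ....FT
  ...FTT
  ..FTT.
Step 6: 4 trees catch fire, 5 burn out
  .....F
  ......
  .....F
  ....FT
  ...FT.

.....F
......
.....F
....FT
...FT.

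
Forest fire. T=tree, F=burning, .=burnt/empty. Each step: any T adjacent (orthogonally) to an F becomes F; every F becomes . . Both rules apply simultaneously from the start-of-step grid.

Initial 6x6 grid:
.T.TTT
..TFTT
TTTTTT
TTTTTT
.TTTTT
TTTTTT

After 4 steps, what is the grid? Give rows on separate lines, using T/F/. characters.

Step 1: 4 trees catch fire, 1 burn out
  .T.FTT
  ..F.FT
  TTTFTT
  TTTTTT
  .TTTTT
  TTTTTT
Step 2: 5 trees catch fire, 4 burn out
  .T..FT
  .....F
  TTF.FT
  TTTFTT
  .TTTTT
  TTTTTT
Step 3: 6 trees catch fire, 5 burn out
  .T...F
  ......
  TF...F
  TTF.FT
  .TTFTT
  TTTTTT
Step 4: 6 trees catch fire, 6 burn out
  .T....
  ......
  F.....
  TF...F
  .TF.FT
  TTTFTT

.T....
......
F.....
TF...F
.TF.FT
TTTFTT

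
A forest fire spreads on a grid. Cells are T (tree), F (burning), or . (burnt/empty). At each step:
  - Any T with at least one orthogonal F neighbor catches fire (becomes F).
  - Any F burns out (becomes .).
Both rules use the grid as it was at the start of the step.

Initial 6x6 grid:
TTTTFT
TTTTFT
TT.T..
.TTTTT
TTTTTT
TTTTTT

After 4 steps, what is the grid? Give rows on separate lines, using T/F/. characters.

Step 1: 4 trees catch fire, 2 burn out
  TTTF.F
  TTTF.F
  TT.T..
  .TTTTT
  TTTTTT
  TTTTTT
Step 2: 3 trees catch fire, 4 burn out
  TTF...
  TTF...
  TT.F..
  .TTTTT
  TTTTTT
  TTTTTT
Step 3: 3 trees catch fire, 3 burn out
  TF....
  TF....
  TT....
  .TTFTT
  TTTTTT
  TTTTTT
Step 4: 6 trees catch fire, 3 burn out
  F.....
  F.....
  TF....
  .TF.FT
  TTTFTT
  TTTTTT

F.....
F.....
TF....
.TF.FT
TTTFTT
TTTTTT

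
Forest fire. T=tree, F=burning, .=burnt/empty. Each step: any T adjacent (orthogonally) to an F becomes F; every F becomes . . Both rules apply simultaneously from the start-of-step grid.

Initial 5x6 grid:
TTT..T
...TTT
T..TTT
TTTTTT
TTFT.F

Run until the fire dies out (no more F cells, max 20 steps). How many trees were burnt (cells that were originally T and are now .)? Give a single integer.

Step 1: +4 fires, +2 burnt (F count now 4)
Step 2: +5 fires, +4 burnt (F count now 5)
Step 3: +4 fires, +5 burnt (F count now 4)
Step 4: +4 fires, +4 burnt (F count now 4)
Step 5: +0 fires, +4 burnt (F count now 0)
Fire out after step 5
Initially T: 20, now '.': 27
Total burnt (originally-T cells now '.'): 17

Answer: 17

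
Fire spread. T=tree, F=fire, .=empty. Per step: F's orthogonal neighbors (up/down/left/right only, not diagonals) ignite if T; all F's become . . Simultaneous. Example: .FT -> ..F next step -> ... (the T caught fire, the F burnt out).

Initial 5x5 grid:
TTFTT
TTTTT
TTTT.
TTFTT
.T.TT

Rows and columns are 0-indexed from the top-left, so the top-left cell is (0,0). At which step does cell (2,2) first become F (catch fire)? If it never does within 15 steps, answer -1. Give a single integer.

Step 1: cell (2,2)='F' (+6 fires, +2 burnt)
  -> target ignites at step 1
Step 2: cell (2,2)='.' (+10 fires, +6 burnt)
Step 3: cell (2,2)='.' (+4 fires, +10 burnt)
Step 4: cell (2,2)='.' (+0 fires, +4 burnt)
  fire out at step 4

1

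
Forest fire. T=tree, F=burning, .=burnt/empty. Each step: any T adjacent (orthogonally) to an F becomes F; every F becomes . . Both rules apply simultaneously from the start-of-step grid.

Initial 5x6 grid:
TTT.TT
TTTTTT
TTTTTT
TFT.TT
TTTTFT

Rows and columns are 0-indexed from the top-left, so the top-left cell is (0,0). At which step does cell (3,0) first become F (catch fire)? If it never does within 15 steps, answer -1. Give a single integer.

Step 1: cell (3,0)='F' (+7 fires, +2 burnt)
  -> target ignites at step 1
Step 2: cell (3,0)='.' (+7 fires, +7 burnt)
Step 3: cell (3,0)='.' (+6 fires, +7 burnt)
Step 4: cell (3,0)='.' (+5 fires, +6 burnt)
Step 5: cell (3,0)='.' (+1 fires, +5 burnt)
Step 6: cell (3,0)='.' (+0 fires, +1 burnt)
  fire out at step 6

1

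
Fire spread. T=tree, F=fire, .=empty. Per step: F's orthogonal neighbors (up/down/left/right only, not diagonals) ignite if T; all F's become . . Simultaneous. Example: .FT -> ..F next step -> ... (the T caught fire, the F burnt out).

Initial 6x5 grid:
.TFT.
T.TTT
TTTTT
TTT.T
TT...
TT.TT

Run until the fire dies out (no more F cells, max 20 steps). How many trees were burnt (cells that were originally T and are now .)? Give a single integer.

Step 1: +3 fires, +1 burnt (F count now 3)
Step 2: +2 fires, +3 burnt (F count now 2)
Step 3: +4 fires, +2 burnt (F count now 4)
Step 4: +3 fires, +4 burnt (F count now 3)
Step 5: +4 fires, +3 burnt (F count now 4)
Step 6: +2 fires, +4 burnt (F count now 2)
Step 7: +1 fires, +2 burnt (F count now 1)
Step 8: +0 fires, +1 burnt (F count now 0)
Fire out after step 8
Initially T: 21, now '.': 28
Total burnt (originally-T cells now '.'): 19

Answer: 19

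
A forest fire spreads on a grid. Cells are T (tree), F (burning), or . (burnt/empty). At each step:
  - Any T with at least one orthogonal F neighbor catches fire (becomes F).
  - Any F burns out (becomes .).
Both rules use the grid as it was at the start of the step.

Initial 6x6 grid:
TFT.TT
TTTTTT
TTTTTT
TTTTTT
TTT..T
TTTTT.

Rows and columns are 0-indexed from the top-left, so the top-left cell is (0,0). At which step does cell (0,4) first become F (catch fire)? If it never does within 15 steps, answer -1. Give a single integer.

Step 1: cell (0,4)='T' (+3 fires, +1 burnt)
Step 2: cell (0,4)='T' (+3 fires, +3 burnt)
Step 3: cell (0,4)='T' (+4 fires, +3 burnt)
Step 4: cell (0,4)='T' (+5 fires, +4 burnt)
Step 5: cell (0,4)='F' (+7 fires, +5 burnt)
  -> target ignites at step 5
Step 6: cell (0,4)='.' (+5 fires, +7 burnt)
Step 7: cell (0,4)='.' (+2 fires, +5 burnt)
Step 8: cell (0,4)='.' (+2 fires, +2 burnt)
Step 9: cell (0,4)='.' (+0 fires, +2 burnt)
  fire out at step 9

5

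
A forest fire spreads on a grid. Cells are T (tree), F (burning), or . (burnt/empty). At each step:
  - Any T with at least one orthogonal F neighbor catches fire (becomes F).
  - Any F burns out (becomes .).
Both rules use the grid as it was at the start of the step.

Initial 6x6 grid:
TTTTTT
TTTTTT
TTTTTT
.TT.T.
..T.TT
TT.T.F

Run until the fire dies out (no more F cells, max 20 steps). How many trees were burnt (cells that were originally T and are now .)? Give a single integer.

Answer: 24

Derivation:
Step 1: +1 fires, +1 burnt (F count now 1)
Step 2: +1 fires, +1 burnt (F count now 1)
Step 3: +1 fires, +1 burnt (F count now 1)
Step 4: +1 fires, +1 burnt (F count now 1)
Step 5: +3 fires, +1 burnt (F count now 3)
Step 6: +4 fires, +3 burnt (F count now 4)
Step 7: +5 fires, +4 burnt (F count now 5)
Step 8: +5 fires, +5 burnt (F count now 5)
Step 9: +2 fires, +5 burnt (F count now 2)
Step 10: +1 fires, +2 burnt (F count now 1)
Step 11: +0 fires, +1 burnt (F count now 0)
Fire out after step 11
Initially T: 27, now '.': 33
Total burnt (originally-T cells now '.'): 24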